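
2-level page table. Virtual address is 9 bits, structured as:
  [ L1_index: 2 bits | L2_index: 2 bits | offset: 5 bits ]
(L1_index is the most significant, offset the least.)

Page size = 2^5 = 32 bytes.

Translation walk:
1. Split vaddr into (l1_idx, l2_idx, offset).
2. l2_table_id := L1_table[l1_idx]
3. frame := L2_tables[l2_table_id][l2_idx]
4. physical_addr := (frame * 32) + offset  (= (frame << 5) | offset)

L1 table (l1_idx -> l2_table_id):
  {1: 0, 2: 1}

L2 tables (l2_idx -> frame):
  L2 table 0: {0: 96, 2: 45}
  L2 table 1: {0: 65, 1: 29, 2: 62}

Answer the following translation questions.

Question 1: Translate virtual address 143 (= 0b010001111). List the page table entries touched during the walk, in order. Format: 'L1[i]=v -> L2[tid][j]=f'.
Answer: L1[1]=0 -> L2[0][0]=96

Derivation:
vaddr = 143 = 0b010001111
Split: l1_idx=1, l2_idx=0, offset=15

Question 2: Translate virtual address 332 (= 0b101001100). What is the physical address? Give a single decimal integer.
vaddr = 332 = 0b101001100
Split: l1_idx=2, l2_idx=2, offset=12
L1[2] = 1
L2[1][2] = 62
paddr = 62 * 32 + 12 = 1996

Answer: 1996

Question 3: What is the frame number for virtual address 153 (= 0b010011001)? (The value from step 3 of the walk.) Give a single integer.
vaddr = 153: l1_idx=1, l2_idx=0
L1[1] = 0; L2[0][0] = 96

Answer: 96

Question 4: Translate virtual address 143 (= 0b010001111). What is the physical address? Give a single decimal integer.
Answer: 3087

Derivation:
vaddr = 143 = 0b010001111
Split: l1_idx=1, l2_idx=0, offset=15
L1[1] = 0
L2[0][0] = 96
paddr = 96 * 32 + 15 = 3087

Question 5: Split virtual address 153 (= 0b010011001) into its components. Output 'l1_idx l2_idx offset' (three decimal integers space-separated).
vaddr = 153 = 0b010011001
  top 2 bits -> l1_idx = 1
  next 2 bits -> l2_idx = 0
  bottom 5 bits -> offset = 25

Answer: 1 0 25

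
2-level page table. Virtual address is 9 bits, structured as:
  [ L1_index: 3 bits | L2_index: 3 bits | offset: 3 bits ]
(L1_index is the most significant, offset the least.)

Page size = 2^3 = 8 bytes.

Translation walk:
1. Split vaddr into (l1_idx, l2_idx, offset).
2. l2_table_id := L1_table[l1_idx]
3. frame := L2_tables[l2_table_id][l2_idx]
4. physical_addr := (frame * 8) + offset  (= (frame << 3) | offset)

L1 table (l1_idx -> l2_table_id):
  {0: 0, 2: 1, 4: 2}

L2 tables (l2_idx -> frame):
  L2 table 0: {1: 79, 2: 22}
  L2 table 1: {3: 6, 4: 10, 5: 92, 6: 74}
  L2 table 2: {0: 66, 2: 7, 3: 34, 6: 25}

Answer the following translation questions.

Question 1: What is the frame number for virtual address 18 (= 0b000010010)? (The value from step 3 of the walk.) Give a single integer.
Answer: 22

Derivation:
vaddr = 18: l1_idx=0, l2_idx=2
L1[0] = 0; L2[0][2] = 22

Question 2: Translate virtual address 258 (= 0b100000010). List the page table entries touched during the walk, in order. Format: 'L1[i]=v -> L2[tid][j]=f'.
Answer: L1[4]=2 -> L2[2][0]=66

Derivation:
vaddr = 258 = 0b100000010
Split: l1_idx=4, l2_idx=0, offset=2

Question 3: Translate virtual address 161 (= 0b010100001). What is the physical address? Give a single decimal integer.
vaddr = 161 = 0b010100001
Split: l1_idx=2, l2_idx=4, offset=1
L1[2] = 1
L2[1][4] = 10
paddr = 10 * 8 + 1 = 81

Answer: 81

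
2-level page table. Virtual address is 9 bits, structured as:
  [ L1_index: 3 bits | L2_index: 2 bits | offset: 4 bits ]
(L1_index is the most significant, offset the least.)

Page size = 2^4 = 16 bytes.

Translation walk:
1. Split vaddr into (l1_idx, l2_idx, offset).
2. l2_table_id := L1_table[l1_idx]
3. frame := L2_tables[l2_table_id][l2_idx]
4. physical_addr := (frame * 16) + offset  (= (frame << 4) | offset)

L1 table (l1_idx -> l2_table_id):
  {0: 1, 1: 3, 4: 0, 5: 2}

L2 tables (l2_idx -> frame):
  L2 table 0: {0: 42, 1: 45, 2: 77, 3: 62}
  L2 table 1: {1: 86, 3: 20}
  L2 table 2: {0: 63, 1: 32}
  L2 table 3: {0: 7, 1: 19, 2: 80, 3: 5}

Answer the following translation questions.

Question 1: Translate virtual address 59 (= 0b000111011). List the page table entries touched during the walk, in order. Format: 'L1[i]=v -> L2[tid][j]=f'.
vaddr = 59 = 0b000111011
Split: l1_idx=0, l2_idx=3, offset=11

Answer: L1[0]=1 -> L2[1][3]=20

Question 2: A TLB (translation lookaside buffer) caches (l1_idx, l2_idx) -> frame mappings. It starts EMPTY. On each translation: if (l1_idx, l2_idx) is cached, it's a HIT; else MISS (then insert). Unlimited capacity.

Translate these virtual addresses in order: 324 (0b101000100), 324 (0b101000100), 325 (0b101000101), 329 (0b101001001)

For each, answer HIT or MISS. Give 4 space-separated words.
Answer: MISS HIT HIT HIT

Derivation:
vaddr=324: (5,0) not in TLB -> MISS, insert
vaddr=324: (5,0) in TLB -> HIT
vaddr=325: (5,0) in TLB -> HIT
vaddr=329: (5,0) in TLB -> HIT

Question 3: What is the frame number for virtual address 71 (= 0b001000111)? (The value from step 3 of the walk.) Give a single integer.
Answer: 7

Derivation:
vaddr = 71: l1_idx=1, l2_idx=0
L1[1] = 3; L2[3][0] = 7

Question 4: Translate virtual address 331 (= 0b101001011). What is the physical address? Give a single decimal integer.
vaddr = 331 = 0b101001011
Split: l1_idx=5, l2_idx=0, offset=11
L1[5] = 2
L2[2][0] = 63
paddr = 63 * 16 + 11 = 1019

Answer: 1019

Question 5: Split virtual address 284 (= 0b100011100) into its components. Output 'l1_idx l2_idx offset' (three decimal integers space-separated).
vaddr = 284 = 0b100011100
  top 3 bits -> l1_idx = 4
  next 2 bits -> l2_idx = 1
  bottom 4 bits -> offset = 12

Answer: 4 1 12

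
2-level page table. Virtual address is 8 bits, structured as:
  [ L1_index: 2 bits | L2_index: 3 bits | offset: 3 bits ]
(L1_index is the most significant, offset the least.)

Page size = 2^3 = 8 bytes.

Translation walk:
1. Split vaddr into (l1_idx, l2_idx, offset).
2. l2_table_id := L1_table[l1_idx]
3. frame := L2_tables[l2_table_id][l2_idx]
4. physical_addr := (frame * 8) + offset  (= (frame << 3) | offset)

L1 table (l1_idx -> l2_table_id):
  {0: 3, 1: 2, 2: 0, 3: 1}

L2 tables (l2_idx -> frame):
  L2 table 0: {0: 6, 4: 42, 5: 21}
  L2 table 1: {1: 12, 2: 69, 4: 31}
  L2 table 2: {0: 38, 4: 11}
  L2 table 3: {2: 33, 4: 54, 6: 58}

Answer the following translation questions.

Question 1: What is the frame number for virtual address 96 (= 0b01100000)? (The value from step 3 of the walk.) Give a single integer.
Answer: 11

Derivation:
vaddr = 96: l1_idx=1, l2_idx=4
L1[1] = 2; L2[2][4] = 11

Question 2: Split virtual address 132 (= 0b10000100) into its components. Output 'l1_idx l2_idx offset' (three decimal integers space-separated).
vaddr = 132 = 0b10000100
  top 2 bits -> l1_idx = 2
  next 3 bits -> l2_idx = 0
  bottom 3 bits -> offset = 4

Answer: 2 0 4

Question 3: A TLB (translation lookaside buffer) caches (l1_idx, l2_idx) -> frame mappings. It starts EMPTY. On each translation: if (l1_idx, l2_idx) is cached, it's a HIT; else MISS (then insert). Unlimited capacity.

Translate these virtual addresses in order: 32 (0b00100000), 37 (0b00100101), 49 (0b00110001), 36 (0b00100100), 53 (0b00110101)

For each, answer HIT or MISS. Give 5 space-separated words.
Answer: MISS HIT MISS HIT HIT

Derivation:
vaddr=32: (0,4) not in TLB -> MISS, insert
vaddr=37: (0,4) in TLB -> HIT
vaddr=49: (0,6) not in TLB -> MISS, insert
vaddr=36: (0,4) in TLB -> HIT
vaddr=53: (0,6) in TLB -> HIT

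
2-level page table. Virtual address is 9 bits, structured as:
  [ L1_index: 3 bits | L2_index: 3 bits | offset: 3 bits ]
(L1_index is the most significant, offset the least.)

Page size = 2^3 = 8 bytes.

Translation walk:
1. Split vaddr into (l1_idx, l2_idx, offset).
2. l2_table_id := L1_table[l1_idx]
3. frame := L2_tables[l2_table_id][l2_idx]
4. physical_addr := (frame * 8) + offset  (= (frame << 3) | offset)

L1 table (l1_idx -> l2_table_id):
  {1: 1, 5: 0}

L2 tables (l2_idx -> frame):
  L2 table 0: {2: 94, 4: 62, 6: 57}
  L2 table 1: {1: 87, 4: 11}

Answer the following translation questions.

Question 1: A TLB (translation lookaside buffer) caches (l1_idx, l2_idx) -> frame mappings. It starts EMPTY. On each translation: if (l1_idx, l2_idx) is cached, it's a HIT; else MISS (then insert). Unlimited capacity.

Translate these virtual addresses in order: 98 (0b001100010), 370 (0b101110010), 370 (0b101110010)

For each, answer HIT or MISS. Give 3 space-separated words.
Answer: MISS MISS HIT

Derivation:
vaddr=98: (1,4) not in TLB -> MISS, insert
vaddr=370: (5,6) not in TLB -> MISS, insert
vaddr=370: (5,6) in TLB -> HIT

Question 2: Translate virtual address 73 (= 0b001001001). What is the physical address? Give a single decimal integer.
vaddr = 73 = 0b001001001
Split: l1_idx=1, l2_idx=1, offset=1
L1[1] = 1
L2[1][1] = 87
paddr = 87 * 8 + 1 = 697

Answer: 697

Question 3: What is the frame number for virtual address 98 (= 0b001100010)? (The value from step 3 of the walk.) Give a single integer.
Answer: 11

Derivation:
vaddr = 98: l1_idx=1, l2_idx=4
L1[1] = 1; L2[1][4] = 11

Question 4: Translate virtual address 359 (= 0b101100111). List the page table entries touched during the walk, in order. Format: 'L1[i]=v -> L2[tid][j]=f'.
vaddr = 359 = 0b101100111
Split: l1_idx=5, l2_idx=4, offset=7

Answer: L1[5]=0 -> L2[0][4]=62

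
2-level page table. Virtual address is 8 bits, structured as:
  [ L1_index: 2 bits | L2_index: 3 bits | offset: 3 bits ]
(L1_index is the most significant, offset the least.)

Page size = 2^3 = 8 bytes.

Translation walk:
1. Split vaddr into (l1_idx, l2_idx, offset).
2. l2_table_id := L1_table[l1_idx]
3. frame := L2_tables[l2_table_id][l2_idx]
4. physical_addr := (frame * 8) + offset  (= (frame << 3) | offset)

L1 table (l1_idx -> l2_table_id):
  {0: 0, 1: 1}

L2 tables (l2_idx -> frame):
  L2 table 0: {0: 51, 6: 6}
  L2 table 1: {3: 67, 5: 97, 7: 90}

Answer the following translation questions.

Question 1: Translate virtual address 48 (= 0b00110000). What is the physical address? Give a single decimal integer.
vaddr = 48 = 0b00110000
Split: l1_idx=0, l2_idx=6, offset=0
L1[0] = 0
L2[0][6] = 6
paddr = 6 * 8 + 0 = 48

Answer: 48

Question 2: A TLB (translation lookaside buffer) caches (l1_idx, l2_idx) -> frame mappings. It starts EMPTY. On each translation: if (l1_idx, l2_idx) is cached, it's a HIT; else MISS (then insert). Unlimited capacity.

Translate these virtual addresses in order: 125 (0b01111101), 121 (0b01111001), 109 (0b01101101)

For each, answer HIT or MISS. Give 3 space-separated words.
vaddr=125: (1,7) not in TLB -> MISS, insert
vaddr=121: (1,7) in TLB -> HIT
vaddr=109: (1,5) not in TLB -> MISS, insert

Answer: MISS HIT MISS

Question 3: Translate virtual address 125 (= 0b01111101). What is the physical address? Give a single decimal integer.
vaddr = 125 = 0b01111101
Split: l1_idx=1, l2_idx=7, offset=5
L1[1] = 1
L2[1][7] = 90
paddr = 90 * 8 + 5 = 725

Answer: 725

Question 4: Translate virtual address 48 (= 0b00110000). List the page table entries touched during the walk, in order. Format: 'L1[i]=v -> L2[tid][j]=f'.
Answer: L1[0]=0 -> L2[0][6]=6

Derivation:
vaddr = 48 = 0b00110000
Split: l1_idx=0, l2_idx=6, offset=0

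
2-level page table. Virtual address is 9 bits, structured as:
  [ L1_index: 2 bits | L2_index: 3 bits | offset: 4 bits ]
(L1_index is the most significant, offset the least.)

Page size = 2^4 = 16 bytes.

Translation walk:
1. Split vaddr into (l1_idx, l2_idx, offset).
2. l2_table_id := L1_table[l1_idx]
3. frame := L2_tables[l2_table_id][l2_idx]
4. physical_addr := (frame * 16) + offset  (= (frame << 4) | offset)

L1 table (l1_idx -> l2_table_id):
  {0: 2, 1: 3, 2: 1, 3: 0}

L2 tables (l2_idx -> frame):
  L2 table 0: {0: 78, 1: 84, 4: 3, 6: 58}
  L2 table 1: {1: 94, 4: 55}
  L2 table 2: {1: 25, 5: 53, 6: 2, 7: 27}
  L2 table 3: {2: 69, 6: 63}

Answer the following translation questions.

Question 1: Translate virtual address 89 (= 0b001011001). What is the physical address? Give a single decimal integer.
Answer: 857

Derivation:
vaddr = 89 = 0b001011001
Split: l1_idx=0, l2_idx=5, offset=9
L1[0] = 2
L2[2][5] = 53
paddr = 53 * 16 + 9 = 857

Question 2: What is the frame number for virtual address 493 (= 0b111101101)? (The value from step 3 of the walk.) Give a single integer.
Answer: 58

Derivation:
vaddr = 493: l1_idx=3, l2_idx=6
L1[3] = 0; L2[0][6] = 58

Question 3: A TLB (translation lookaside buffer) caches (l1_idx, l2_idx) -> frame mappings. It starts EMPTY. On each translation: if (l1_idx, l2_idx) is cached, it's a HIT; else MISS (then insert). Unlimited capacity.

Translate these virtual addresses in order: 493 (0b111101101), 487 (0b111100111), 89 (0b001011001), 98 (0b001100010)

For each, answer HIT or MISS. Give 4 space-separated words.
vaddr=493: (3,6) not in TLB -> MISS, insert
vaddr=487: (3,6) in TLB -> HIT
vaddr=89: (0,5) not in TLB -> MISS, insert
vaddr=98: (0,6) not in TLB -> MISS, insert

Answer: MISS HIT MISS MISS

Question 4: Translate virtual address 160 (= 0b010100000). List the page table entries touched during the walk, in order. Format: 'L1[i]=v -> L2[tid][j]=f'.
Answer: L1[1]=3 -> L2[3][2]=69

Derivation:
vaddr = 160 = 0b010100000
Split: l1_idx=1, l2_idx=2, offset=0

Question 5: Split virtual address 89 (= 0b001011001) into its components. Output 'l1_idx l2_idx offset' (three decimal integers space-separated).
vaddr = 89 = 0b001011001
  top 2 bits -> l1_idx = 0
  next 3 bits -> l2_idx = 5
  bottom 4 bits -> offset = 9

Answer: 0 5 9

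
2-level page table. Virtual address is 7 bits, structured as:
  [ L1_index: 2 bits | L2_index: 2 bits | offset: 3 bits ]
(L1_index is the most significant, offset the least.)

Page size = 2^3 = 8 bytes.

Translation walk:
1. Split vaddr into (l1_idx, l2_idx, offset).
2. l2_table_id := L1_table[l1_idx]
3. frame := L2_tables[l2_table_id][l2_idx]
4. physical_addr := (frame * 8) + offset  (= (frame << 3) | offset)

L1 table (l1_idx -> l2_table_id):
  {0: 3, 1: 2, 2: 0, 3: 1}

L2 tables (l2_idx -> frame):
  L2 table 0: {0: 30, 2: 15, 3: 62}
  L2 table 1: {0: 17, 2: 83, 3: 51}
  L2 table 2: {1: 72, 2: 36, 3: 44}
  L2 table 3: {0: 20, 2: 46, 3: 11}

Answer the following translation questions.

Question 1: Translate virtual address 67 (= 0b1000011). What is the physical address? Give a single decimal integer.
Answer: 243

Derivation:
vaddr = 67 = 0b1000011
Split: l1_idx=2, l2_idx=0, offset=3
L1[2] = 0
L2[0][0] = 30
paddr = 30 * 8 + 3 = 243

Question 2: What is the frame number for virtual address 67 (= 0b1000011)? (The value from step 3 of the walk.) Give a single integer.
Answer: 30

Derivation:
vaddr = 67: l1_idx=2, l2_idx=0
L1[2] = 0; L2[0][0] = 30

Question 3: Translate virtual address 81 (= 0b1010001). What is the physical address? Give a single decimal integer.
Answer: 121

Derivation:
vaddr = 81 = 0b1010001
Split: l1_idx=2, l2_idx=2, offset=1
L1[2] = 0
L2[0][2] = 15
paddr = 15 * 8 + 1 = 121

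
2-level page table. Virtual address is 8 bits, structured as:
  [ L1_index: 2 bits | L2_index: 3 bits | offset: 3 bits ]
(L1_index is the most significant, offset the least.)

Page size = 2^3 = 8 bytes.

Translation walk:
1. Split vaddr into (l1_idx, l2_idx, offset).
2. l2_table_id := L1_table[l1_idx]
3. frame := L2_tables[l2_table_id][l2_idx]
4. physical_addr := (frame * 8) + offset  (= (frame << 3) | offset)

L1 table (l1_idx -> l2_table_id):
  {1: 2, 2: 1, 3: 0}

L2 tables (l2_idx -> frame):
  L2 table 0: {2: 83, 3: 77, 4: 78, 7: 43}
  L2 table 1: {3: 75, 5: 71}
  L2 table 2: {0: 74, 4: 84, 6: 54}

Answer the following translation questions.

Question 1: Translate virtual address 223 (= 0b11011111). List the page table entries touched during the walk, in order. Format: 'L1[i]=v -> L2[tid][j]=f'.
Answer: L1[3]=0 -> L2[0][3]=77

Derivation:
vaddr = 223 = 0b11011111
Split: l1_idx=3, l2_idx=3, offset=7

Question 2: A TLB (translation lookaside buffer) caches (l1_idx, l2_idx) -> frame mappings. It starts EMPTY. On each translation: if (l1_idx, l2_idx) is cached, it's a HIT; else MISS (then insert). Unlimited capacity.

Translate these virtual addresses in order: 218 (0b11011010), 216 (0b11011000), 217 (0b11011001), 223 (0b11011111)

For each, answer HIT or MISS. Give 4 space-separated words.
Answer: MISS HIT HIT HIT

Derivation:
vaddr=218: (3,3) not in TLB -> MISS, insert
vaddr=216: (3,3) in TLB -> HIT
vaddr=217: (3,3) in TLB -> HIT
vaddr=223: (3,3) in TLB -> HIT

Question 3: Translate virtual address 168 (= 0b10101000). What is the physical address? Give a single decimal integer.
Answer: 568

Derivation:
vaddr = 168 = 0b10101000
Split: l1_idx=2, l2_idx=5, offset=0
L1[2] = 1
L2[1][5] = 71
paddr = 71 * 8 + 0 = 568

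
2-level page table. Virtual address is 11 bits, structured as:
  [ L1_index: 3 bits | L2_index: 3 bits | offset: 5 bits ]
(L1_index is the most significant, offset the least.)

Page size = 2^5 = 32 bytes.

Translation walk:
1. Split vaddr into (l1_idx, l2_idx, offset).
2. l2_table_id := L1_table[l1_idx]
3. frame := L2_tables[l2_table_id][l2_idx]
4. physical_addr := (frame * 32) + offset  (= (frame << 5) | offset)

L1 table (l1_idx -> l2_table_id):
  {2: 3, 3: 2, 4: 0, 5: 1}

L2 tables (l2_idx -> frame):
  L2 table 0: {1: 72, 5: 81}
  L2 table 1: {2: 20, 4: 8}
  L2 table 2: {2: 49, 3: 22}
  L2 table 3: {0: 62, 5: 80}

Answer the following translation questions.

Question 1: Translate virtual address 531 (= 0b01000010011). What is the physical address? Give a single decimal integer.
Answer: 2003

Derivation:
vaddr = 531 = 0b01000010011
Split: l1_idx=2, l2_idx=0, offset=19
L1[2] = 3
L2[3][0] = 62
paddr = 62 * 32 + 19 = 2003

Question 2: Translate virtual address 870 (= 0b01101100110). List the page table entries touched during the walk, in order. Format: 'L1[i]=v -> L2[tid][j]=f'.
vaddr = 870 = 0b01101100110
Split: l1_idx=3, l2_idx=3, offset=6

Answer: L1[3]=2 -> L2[2][3]=22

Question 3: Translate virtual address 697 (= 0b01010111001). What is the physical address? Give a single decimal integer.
vaddr = 697 = 0b01010111001
Split: l1_idx=2, l2_idx=5, offset=25
L1[2] = 3
L2[3][5] = 80
paddr = 80 * 32 + 25 = 2585

Answer: 2585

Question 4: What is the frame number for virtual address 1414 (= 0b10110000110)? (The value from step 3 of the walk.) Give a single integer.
vaddr = 1414: l1_idx=5, l2_idx=4
L1[5] = 1; L2[1][4] = 8

Answer: 8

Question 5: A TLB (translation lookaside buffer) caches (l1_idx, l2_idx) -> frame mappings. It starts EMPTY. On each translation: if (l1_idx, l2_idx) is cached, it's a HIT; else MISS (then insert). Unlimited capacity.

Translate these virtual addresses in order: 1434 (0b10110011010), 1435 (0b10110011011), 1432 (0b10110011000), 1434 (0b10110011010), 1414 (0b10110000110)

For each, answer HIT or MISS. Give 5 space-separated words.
Answer: MISS HIT HIT HIT HIT

Derivation:
vaddr=1434: (5,4) not in TLB -> MISS, insert
vaddr=1435: (5,4) in TLB -> HIT
vaddr=1432: (5,4) in TLB -> HIT
vaddr=1434: (5,4) in TLB -> HIT
vaddr=1414: (5,4) in TLB -> HIT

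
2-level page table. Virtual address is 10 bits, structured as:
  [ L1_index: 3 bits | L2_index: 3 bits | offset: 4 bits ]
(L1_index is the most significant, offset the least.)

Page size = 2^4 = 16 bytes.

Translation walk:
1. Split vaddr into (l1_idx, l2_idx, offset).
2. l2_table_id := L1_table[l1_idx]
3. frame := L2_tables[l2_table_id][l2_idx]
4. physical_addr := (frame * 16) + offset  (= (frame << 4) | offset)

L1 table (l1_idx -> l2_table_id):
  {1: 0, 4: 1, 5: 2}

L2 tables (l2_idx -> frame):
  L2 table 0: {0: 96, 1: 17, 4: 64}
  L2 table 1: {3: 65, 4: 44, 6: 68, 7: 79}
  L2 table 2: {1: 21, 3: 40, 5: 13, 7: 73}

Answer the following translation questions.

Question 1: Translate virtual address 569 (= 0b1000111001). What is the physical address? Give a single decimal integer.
vaddr = 569 = 0b1000111001
Split: l1_idx=4, l2_idx=3, offset=9
L1[4] = 1
L2[1][3] = 65
paddr = 65 * 16 + 9 = 1049

Answer: 1049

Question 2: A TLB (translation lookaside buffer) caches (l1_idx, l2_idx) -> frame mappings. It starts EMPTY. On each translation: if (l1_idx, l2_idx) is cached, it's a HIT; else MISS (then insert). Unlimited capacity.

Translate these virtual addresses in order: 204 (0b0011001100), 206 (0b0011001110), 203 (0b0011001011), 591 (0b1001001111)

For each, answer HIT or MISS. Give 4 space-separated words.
Answer: MISS HIT HIT MISS

Derivation:
vaddr=204: (1,4) not in TLB -> MISS, insert
vaddr=206: (1,4) in TLB -> HIT
vaddr=203: (1,4) in TLB -> HIT
vaddr=591: (4,4) not in TLB -> MISS, insert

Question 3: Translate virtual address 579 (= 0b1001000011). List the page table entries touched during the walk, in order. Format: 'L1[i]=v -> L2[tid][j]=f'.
vaddr = 579 = 0b1001000011
Split: l1_idx=4, l2_idx=4, offset=3

Answer: L1[4]=1 -> L2[1][4]=44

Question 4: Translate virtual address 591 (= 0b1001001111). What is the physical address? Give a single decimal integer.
Answer: 719

Derivation:
vaddr = 591 = 0b1001001111
Split: l1_idx=4, l2_idx=4, offset=15
L1[4] = 1
L2[1][4] = 44
paddr = 44 * 16 + 15 = 719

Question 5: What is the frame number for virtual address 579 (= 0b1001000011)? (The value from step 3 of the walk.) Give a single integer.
vaddr = 579: l1_idx=4, l2_idx=4
L1[4] = 1; L2[1][4] = 44

Answer: 44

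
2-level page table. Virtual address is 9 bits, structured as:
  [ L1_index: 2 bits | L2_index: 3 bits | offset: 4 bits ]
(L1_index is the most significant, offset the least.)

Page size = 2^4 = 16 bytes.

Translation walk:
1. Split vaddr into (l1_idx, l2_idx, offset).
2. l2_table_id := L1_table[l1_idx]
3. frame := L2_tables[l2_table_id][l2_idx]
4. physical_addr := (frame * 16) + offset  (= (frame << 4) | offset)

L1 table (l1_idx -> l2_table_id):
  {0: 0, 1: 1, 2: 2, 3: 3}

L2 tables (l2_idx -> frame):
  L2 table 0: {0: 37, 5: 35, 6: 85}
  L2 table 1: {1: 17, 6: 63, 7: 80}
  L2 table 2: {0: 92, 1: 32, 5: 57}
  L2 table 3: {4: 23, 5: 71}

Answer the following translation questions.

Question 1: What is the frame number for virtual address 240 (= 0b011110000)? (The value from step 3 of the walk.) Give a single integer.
vaddr = 240: l1_idx=1, l2_idx=7
L1[1] = 1; L2[1][7] = 80

Answer: 80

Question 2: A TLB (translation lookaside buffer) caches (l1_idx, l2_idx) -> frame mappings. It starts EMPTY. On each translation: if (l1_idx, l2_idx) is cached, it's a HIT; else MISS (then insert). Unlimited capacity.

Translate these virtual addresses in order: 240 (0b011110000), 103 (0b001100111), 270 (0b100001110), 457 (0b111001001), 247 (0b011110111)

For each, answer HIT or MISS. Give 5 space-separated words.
Answer: MISS MISS MISS MISS HIT

Derivation:
vaddr=240: (1,7) not in TLB -> MISS, insert
vaddr=103: (0,6) not in TLB -> MISS, insert
vaddr=270: (2,0) not in TLB -> MISS, insert
vaddr=457: (3,4) not in TLB -> MISS, insert
vaddr=247: (1,7) in TLB -> HIT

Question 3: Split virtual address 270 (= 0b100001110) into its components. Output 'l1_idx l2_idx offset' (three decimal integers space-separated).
Answer: 2 0 14

Derivation:
vaddr = 270 = 0b100001110
  top 2 bits -> l1_idx = 2
  next 3 bits -> l2_idx = 0
  bottom 4 bits -> offset = 14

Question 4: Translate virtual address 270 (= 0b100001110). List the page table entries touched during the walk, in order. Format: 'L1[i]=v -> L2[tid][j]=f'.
vaddr = 270 = 0b100001110
Split: l1_idx=2, l2_idx=0, offset=14

Answer: L1[2]=2 -> L2[2][0]=92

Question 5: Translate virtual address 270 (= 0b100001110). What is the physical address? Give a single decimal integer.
Answer: 1486

Derivation:
vaddr = 270 = 0b100001110
Split: l1_idx=2, l2_idx=0, offset=14
L1[2] = 2
L2[2][0] = 92
paddr = 92 * 16 + 14 = 1486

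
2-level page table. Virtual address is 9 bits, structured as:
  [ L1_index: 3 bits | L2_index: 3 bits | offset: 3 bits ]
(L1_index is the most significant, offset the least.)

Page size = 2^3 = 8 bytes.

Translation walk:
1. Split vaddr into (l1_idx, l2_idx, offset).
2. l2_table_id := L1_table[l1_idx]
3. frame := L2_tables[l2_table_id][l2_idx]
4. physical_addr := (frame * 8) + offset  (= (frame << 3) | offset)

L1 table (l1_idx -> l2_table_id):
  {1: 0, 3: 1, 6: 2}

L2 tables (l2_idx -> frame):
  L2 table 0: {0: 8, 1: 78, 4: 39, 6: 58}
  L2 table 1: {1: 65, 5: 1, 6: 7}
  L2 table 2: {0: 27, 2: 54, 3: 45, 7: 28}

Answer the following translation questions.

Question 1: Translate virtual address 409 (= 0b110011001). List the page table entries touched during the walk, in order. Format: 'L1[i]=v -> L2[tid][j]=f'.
Answer: L1[6]=2 -> L2[2][3]=45

Derivation:
vaddr = 409 = 0b110011001
Split: l1_idx=6, l2_idx=3, offset=1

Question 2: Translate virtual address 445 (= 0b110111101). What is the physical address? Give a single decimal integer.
vaddr = 445 = 0b110111101
Split: l1_idx=6, l2_idx=7, offset=5
L1[6] = 2
L2[2][7] = 28
paddr = 28 * 8 + 5 = 229

Answer: 229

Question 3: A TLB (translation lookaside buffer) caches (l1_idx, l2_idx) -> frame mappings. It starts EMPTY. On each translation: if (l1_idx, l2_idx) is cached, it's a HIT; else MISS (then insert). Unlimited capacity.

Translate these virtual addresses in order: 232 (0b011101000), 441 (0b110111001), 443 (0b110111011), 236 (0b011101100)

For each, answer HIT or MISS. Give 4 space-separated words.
Answer: MISS MISS HIT HIT

Derivation:
vaddr=232: (3,5) not in TLB -> MISS, insert
vaddr=441: (6,7) not in TLB -> MISS, insert
vaddr=443: (6,7) in TLB -> HIT
vaddr=236: (3,5) in TLB -> HIT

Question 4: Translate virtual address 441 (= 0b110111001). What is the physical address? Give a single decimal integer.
vaddr = 441 = 0b110111001
Split: l1_idx=6, l2_idx=7, offset=1
L1[6] = 2
L2[2][7] = 28
paddr = 28 * 8 + 1 = 225

Answer: 225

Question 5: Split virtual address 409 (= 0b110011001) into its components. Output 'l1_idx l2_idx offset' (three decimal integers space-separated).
vaddr = 409 = 0b110011001
  top 3 bits -> l1_idx = 6
  next 3 bits -> l2_idx = 3
  bottom 3 bits -> offset = 1

Answer: 6 3 1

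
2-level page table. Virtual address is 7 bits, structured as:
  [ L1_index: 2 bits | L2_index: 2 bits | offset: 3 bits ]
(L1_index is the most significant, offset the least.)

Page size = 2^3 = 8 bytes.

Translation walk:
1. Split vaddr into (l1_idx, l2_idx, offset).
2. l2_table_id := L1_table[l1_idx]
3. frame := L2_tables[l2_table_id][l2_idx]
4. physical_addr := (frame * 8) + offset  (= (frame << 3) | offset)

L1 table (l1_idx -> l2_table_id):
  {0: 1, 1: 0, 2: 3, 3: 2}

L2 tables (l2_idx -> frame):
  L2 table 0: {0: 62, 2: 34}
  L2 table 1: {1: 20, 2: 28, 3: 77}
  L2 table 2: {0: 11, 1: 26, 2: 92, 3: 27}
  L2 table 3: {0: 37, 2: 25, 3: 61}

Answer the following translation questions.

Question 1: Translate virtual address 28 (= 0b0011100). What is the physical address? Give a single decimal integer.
Answer: 620

Derivation:
vaddr = 28 = 0b0011100
Split: l1_idx=0, l2_idx=3, offset=4
L1[0] = 1
L2[1][3] = 77
paddr = 77 * 8 + 4 = 620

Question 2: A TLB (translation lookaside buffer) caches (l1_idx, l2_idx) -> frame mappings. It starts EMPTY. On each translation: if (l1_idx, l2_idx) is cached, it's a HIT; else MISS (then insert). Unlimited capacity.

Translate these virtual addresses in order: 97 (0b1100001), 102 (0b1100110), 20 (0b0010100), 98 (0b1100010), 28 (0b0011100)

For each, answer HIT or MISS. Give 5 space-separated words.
vaddr=97: (3,0) not in TLB -> MISS, insert
vaddr=102: (3,0) in TLB -> HIT
vaddr=20: (0,2) not in TLB -> MISS, insert
vaddr=98: (3,0) in TLB -> HIT
vaddr=28: (0,3) not in TLB -> MISS, insert

Answer: MISS HIT MISS HIT MISS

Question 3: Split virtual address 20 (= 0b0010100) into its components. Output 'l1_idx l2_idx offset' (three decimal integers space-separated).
vaddr = 20 = 0b0010100
  top 2 bits -> l1_idx = 0
  next 2 bits -> l2_idx = 2
  bottom 3 bits -> offset = 4

Answer: 0 2 4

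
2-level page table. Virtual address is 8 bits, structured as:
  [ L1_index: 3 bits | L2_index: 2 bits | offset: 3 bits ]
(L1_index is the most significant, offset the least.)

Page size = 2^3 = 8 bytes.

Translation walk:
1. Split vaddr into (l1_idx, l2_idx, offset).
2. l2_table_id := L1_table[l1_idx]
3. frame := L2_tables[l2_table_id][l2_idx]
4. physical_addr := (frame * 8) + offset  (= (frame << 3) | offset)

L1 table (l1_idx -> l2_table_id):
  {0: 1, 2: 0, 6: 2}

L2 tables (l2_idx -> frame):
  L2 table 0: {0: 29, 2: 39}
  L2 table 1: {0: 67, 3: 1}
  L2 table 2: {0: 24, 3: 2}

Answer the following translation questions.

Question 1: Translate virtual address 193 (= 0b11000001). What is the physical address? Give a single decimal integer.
Answer: 193

Derivation:
vaddr = 193 = 0b11000001
Split: l1_idx=6, l2_idx=0, offset=1
L1[6] = 2
L2[2][0] = 24
paddr = 24 * 8 + 1 = 193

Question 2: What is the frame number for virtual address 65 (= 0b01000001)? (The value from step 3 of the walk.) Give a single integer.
vaddr = 65: l1_idx=2, l2_idx=0
L1[2] = 0; L2[0][0] = 29

Answer: 29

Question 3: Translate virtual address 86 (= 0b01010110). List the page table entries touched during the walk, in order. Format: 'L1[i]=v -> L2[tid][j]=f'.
vaddr = 86 = 0b01010110
Split: l1_idx=2, l2_idx=2, offset=6

Answer: L1[2]=0 -> L2[0][2]=39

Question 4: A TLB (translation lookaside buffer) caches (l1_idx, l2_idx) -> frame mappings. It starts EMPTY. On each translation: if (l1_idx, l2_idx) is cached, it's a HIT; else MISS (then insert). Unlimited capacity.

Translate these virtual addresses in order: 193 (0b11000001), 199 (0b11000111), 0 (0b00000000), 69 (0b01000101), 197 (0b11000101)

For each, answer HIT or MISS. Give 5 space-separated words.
vaddr=193: (6,0) not in TLB -> MISS, insert
vaddr=199: (6,0) in TLB -> HIT
vaddr=0: (0,0) not in TLB -> MISS, insert
vaddr=69: (2,0) not in TLB -> MISS, insert
vaddr=197: (6,0) in TLB -> HIT

Answer: MISS HIT MISS MISS HIT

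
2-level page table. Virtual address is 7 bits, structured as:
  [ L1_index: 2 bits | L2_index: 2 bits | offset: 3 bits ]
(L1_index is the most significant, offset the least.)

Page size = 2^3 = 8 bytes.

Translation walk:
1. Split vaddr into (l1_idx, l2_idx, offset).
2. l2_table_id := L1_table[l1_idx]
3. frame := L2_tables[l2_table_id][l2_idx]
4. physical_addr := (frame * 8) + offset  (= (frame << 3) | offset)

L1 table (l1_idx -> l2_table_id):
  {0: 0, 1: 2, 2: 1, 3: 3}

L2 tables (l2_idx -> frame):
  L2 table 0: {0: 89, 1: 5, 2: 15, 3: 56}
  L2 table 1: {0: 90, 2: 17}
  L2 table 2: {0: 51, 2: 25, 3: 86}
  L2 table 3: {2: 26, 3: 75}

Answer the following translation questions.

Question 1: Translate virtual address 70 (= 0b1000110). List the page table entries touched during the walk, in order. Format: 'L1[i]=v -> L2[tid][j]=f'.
vaddr = 70 = 0b1000110
Split: l1_idx=2, l2_idx=0, offset=6

Answer: L1[2]=1 -> L2[1][0]=90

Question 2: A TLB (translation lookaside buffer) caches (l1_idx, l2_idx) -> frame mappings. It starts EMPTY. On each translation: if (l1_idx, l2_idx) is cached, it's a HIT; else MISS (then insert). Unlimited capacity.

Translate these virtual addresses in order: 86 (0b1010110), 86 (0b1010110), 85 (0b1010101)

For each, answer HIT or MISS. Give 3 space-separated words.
Answer: MISS HIT HIT

Derivation:
vaddr=86: (2,2) not in TLB -> MISS, insert
vaddr=86: (2,2) in TLB -> HIT
vaddr=85: (2,2) in TLB -> HIT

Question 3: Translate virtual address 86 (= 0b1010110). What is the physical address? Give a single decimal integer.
vaddr = 86 = 0b1010110
Split: l1_idx=2, l2_idx=2, offset=6
L1[2] = 1
L2[1][2] = 17
paddr = 17 * 8 + 6 = 142

Answer: 142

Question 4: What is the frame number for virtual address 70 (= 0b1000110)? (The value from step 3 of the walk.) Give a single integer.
Answer: 90

Derivation:
vaddr = 70: l1_idx=2, l2_idx=0
L1[2] = 1; L2[1][0] = 90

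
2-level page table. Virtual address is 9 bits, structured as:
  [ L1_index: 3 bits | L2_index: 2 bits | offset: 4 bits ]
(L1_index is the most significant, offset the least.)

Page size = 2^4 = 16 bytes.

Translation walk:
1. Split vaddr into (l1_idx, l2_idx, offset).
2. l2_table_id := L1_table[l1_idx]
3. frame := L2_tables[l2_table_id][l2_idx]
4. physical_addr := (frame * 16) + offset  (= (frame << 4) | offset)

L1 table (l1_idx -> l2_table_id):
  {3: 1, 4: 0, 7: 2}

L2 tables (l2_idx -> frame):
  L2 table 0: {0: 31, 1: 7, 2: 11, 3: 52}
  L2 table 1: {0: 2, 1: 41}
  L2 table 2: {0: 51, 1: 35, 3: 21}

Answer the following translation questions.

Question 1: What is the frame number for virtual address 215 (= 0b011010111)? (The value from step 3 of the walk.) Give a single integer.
Answer: 41

Derivation:
vaddr = 215: l1_idx=3, l2_idx=1
L1[3] = 1; L2[1][1] = 41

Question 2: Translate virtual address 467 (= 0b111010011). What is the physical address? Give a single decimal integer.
Answer: 563

Derivation:
vaddr = 467 = 0b111010011
Split: l1_idx=7, l2_idx=1, offset=3
L1[7] = 2
L2[2][1] = 35
paddr = 35 * 16 + 3 = 563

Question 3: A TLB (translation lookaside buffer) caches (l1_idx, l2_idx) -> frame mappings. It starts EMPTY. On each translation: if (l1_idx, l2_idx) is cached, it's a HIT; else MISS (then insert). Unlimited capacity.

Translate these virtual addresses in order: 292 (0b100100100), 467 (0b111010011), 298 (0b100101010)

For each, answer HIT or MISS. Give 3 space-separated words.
vaddr=292: (4,2) not in TLB -> MISS, insert
vaddr=467: (7,1) not in TLB -> MISS, insert
vaddr=298: (4,2) in TLB -> HIT

Answer: MISS MISS HIT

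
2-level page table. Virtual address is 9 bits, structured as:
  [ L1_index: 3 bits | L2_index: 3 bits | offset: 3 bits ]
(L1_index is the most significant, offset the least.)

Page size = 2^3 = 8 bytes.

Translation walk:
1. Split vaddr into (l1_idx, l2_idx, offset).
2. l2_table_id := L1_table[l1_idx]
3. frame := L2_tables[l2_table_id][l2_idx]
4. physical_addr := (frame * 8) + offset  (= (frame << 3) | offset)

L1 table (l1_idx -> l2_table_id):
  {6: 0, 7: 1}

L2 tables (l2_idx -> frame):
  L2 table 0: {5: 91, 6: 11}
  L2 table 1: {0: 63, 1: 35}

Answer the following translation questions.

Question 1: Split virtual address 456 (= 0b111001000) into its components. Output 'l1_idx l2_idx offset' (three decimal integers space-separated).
vaddr = 456 = 0b111001000
  top 3 bits -> l1_idx = 7
  next 3 bits -> l2_idx = 1
  bottom 3 bits -> offset = 0

Answer: 7 1 0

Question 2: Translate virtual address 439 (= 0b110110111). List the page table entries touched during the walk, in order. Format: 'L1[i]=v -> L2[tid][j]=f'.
vaddr = 439 = 0b110110111
Split: l1_idx=6, l2_idx=6, offset=7

Answer: L1[6]=0 -> L2[0][6]=11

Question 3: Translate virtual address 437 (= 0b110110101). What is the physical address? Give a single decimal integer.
vaddr = 437 = 0b110110101
Split: l1_idx=6, l2_idx=6, offset=5
L1[6] = 0
L2[0][6] = 11
paddr = 11 * 8 + 5 = 93

Answer: 93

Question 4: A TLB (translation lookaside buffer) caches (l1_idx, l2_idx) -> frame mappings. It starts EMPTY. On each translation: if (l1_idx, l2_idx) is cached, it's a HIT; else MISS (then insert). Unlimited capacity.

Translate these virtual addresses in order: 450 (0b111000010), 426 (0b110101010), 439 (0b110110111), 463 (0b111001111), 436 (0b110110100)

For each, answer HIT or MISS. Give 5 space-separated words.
vaddr=450: (7,0) not in TLB -> MISS, insert
vaddr=426: (6,5) not in TLB -> MISS, insert
vaddr=439: (6,6) not in TLB -> MISS, insert
vaddr=463: (7,1) not in TLB -> MISS, insert
vaddr=436: (6,6) in TLB -> HIT

Answer: MISS MISS MISS MISS HIT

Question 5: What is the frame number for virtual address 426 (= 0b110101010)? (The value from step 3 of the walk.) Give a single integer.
vaddr = 426: l1_idx=6, l2_idx=5
L1[6] = 0; L2[0][5] = 91

Answer: 91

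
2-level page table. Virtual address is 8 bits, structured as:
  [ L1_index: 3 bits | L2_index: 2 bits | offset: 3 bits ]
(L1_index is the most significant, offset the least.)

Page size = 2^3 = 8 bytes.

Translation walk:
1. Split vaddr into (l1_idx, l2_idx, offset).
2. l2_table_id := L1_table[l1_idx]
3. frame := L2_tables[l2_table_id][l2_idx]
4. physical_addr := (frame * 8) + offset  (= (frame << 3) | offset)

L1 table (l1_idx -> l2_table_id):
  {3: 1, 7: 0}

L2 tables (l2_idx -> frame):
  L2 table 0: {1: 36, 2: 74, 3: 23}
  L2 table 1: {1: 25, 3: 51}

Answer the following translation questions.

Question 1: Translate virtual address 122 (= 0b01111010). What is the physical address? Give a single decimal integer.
Answer: 410

Derivation:
vaddr = 122 = 0b01111010
Split: l1_idx=3, l2_idx=3, offset=2
L1[3] = 1
L2[1][3] = 51
paddr = 51 * 8 + 2 = 410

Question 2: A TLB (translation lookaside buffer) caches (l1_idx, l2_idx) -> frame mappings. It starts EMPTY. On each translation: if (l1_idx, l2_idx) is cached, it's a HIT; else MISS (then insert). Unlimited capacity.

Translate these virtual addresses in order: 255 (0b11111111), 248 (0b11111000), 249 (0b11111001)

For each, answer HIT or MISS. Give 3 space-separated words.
vaddr=255: (7,3) not in TLB -> MISS, insert
vaddr=248: (7,3) in TLB -> HIT
vaddr=249: (7,3) in TLB -> HIT

Answer: MISS HIT HIT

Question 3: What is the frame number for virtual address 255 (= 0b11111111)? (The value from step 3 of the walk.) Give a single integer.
Answer: 23

Derivation:
vaddr = 255: l1_idx=7, l2_idx=3
L1[7] = 0; L2[0][3] = 23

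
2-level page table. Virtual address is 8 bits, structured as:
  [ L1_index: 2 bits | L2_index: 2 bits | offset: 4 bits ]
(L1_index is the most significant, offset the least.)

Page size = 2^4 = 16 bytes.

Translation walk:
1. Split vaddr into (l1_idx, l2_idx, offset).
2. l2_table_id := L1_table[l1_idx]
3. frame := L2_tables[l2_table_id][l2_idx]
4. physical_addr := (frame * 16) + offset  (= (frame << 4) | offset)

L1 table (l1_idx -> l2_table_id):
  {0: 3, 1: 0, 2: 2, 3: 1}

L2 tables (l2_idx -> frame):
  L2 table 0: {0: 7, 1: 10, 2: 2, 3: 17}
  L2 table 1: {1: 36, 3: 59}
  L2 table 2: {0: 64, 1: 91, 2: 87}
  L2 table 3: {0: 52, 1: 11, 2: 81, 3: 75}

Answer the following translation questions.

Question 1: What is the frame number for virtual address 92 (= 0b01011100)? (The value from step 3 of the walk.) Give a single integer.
vaddr = 92: l1_idx=1, l2_idx=1
L1[1] = 0; L2[0][1] = 10

Answer: 10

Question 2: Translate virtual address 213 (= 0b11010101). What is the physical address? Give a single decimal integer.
vaddr = 213 = 0b11010101
Split: l1_idx=3, l2_idx=1, offset=5
L1[3] = 1
L2[1][1] = 36
paddr = 36 * 16 + 5 = 581

Answer: 581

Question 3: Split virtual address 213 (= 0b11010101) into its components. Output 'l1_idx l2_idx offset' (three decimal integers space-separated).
Answer: 3 1 5

Derivation:
vaddr = 213 = 0b11010101
  top 2 bits -> l1_idx = 3
  next 2 bits -> l2_idx = 1
  bottom 4 bits -> offset = 5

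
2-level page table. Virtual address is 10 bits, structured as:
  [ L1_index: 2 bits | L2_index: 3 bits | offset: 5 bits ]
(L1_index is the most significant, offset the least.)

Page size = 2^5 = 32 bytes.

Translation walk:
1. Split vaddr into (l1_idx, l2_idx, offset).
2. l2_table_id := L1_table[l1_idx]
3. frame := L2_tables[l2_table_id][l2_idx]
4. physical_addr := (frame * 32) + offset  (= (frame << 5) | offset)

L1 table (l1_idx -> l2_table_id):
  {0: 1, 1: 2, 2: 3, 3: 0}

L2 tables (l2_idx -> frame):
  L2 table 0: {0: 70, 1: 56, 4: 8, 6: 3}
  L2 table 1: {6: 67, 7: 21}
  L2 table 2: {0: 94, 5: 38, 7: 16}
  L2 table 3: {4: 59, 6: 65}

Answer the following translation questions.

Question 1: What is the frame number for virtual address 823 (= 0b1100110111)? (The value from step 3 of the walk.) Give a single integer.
vaddr = 823: l1_idx=3, l2_idx=1
L1[3] = 0; L2[0][1] = 56

Answer: 56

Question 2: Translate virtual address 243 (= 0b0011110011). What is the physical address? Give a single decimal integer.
vaddr = 243 = 0b0011110011
Split: l1_idx=0, l2_idx=7, offset=19
L1[0] = 1
L2[1][7] = 21
paddr = 21 * 32 + 19 = 691

Answer: 691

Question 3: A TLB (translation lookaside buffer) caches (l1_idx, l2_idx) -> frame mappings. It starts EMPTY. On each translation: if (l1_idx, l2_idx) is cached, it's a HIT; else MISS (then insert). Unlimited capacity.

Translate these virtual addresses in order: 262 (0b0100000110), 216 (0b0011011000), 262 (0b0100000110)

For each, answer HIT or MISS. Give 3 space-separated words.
vaddr=262: (1,0) not in TLB -> MISS, insert
vaddr=216: (0,6) not in TLB -> MISS, insert
vaddr=262: (1,0) in TLB -> HIT

Answer: MISS MISS HIT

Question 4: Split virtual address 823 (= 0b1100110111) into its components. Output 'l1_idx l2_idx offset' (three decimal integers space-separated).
Answer: 3 1 23

Derivation:
vaddr = 823 = 0b1100110111
  top 2 bits -> l1_idx = 3
  next 3 bits -> l2_idx = 1
  bottom 5 bits -> offset = 23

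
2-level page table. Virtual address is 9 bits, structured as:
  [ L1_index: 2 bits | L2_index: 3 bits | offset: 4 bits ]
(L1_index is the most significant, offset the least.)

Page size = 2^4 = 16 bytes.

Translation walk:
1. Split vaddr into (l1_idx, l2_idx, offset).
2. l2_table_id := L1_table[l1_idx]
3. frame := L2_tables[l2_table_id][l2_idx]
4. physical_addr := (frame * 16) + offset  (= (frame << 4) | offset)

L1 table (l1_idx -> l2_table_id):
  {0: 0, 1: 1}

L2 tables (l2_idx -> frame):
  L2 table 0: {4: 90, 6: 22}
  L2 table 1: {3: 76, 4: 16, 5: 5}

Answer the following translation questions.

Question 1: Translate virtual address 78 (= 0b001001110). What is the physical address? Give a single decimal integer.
vaddr = 78 = 0b001001110
Split: l1_idx=0, l2_idx=4, offset=14
L1[0] = 0
L2[0][4] = 90
paddr = 90 * 16 + 14 = 1454

Answer: 1454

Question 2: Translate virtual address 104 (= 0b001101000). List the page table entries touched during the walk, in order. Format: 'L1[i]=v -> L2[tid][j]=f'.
vaddr = 104 = 0b001101000
Split: l1_idx=0, l2_idx=6, offset=8

Answer: L1[0]=0 -> L2[0][6]=22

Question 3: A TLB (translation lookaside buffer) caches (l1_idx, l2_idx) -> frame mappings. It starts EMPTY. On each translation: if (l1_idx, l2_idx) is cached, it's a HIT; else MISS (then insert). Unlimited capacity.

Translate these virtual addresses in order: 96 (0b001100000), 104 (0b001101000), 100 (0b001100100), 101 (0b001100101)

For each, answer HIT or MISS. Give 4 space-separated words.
vaddr=96: (0,6) not in TLB -> MISS, insert
vaddr=104: (0,6) in TLB -> HIT
vaddr=100: (0,6) in TLB -> HIT
vaddr=101: (0,6) in TLB -> HIT

Answer: MISS HIT HIT HIT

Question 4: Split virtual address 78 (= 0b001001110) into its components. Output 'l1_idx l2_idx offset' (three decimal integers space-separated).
Answer: 0 4 14

Derivation:
vaddr = 78 = 0b001001110
  top 2 bits -> l1_idx = 0
  next 3 bits -> l2_idx = 4
  bottom 4 bits -> offset = 14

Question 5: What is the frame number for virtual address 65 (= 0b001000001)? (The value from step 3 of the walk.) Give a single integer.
vaddr = 65: l1_idx=0, l2_idx=4
L1[0] = 0; L2[0][4] = 90

Answer: 90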